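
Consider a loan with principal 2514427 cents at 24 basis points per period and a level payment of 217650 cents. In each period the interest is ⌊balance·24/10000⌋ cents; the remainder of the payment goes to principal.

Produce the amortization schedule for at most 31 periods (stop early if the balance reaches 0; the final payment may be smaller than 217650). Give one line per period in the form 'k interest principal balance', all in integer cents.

1. interest=⌊2514427·24/10000⌋=6034; principal=217650-6034=211616; balance=2514427-211616=2302811
2. interest=⌊2302811·24/10000⌋=5526; principal=217650-5526=212124; balance=2302811-212124=2090687
3. interest=⌊2090687·24/10000⌋=5017; principal=217650-5017=212633; balance=2090687-212633=1878054
4. interest=⌊1878054·24/10000⌋=4507; principal=217650-4507=213143; balance=1878054-213143=1664911
5. interest=⌊1664911·24/10000⌋=3995; principal=217650-3995=213655; balance=1664911-213655=1451256
6. interest=⌊1451256·24/10000⌋=3483; principal=217650-3483=214167; balance=1451256-214167=1237089
7. interest=⌊1237089·24/10000⌋=2969; principal=217650-2969=214681; balance=1237089-214681=1022408
8. interest=⌊1022408·24/10000⌋=2453; principal=217650-2453=215197; balance=1022408-215197=807211
9. interest=⌊807211·24/10000⌋=1937; principal=217650-1937=215713; balance=807211-215713=591498
10. interest=⌊591498·24/10000⌋=1419; principal=217650-1419=216231; balance=591498-216231=375267
11. interest=⌊375267·24/10000⌋=900; principal=217650-900=216750; balance=375267-216750=158517
12. interest=⌊158517·24/10000⌋=380; principal=min(217650-380,158517)=158517; balance=158517-158517=0

1 6034 211616 2302811
2 5526 212124 2090687
3 5017 212633 1878054
4 4507 213143 1664911
5 3995 213655 1451256
6 3483 214167 1237089
7 2969 214681 1022408
8 2453 215197 807211
9 1937 215713 591498
10 1419 216231 375267
11 900 216750 158517
12 380 158517 0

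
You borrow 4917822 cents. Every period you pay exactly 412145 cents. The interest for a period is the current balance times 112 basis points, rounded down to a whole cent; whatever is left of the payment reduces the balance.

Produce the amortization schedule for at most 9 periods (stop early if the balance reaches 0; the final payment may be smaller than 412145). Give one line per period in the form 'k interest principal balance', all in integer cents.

1 55079 357066 4560756
2 51080 361065 4199691
3 47036 365109 3834582
4 42947 369198 3465384
5 38812 373333 3092051
6 34630 377515 2714536
7 30402 381743 2332793
8 26127 386018 1946775
9 21803 390342 1556433

1. interest=⌊4917822·112/10000⌋=55079; principal=412145-55079=357066; balance=4917822-357066=4560756
2. interest=⌊4560756·112/10000⌋=51080; principal=412145-51080=361065; balance=4560756-361065=4199691
3. interest=⌊4199691·112/10000⌋=47036; principal=412145-47036=365109; balance=4199691-365109=3834582
4. interest=⌊3834582·112/10000⌋=42947; principal=412145-42947=369198; balance=3834582-369198=3465384
5. interest=⌊3465384·112/10000⌋=38812; principal=412145-38812=373333; balance=3465384-373333=3092051
6. interest=⌊3092051·112/10000⌋=34630; principal=412145-34630=377515; balance=3092051-377515=2714536
7. interest=⌊2714536·112/10000⌋=30402; principal=412145-30402=381743; balance=2714536-381743=2332793
8. interest=⌊2332793·112/10000⌋=26127; principal=412145-26127=386018; balance=2332793-386018=1946775
9. interest=⌊1946775·112/10000⌋=21803; principal=412145-21803=390342; balance=1946775-390342=1556433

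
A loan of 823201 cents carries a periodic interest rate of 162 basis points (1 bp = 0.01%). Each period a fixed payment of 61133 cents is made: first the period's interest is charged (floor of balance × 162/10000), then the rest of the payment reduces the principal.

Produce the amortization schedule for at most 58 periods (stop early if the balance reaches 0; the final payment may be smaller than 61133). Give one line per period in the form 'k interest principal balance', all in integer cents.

1. interest=⌊823201·162/10000⌋=13335; principal=61133-13335=47798; balance=823201-47798=775403
2. interest=⌊775403·162/10000⌋=12561; principal=61133-12561=48572; balance=775403-48572=726831
3. interest=⌊726831·162/10000⌋=11774; principal=61133-11774=49359; balance=726831-49359=677472
4. interest=⌊677472·162/10000⌋=10975; principal=61133-10975=50158; balance=677472-50158=627314
5. interest=⌊627314·162/10000⌋=10162; principal=61133-10162=50971; balance=627314-50971=576343
6. interest=⌊576343·162/10000⌋=9336; principal=61133-9336=51797; balance=576343-51797=524546
7. interest=⌊524546·162/10000⌋=8497; principal=61133-8497=52636; balance=524546-52636=471910
8. interest=⌊471910·162/10000⌋=7644; principal=61133-7644=53489; balance=471910-53489=418421
9. interest=⌊418421·162/10000⌋=6778; principal=61133-6778=54355; balance=418421-54355=364066
10. interest=⌊364066·162/10000⌋=5897; principal=61133-5897=55236; balance=364066-55236=308830
11. interest=⌊308830·162/10000⌋=5003; principal=61133-5003=56130; balance=308830-56130=252700
12. interest=⌊252700·162/10000⌋=4093; principal=61133-4093=57040; balance=252700-57040=195660
13. interest=⌊195660·162/10000⌋=3169; principal=61133-3169=57964; balance=195660-57964=137696
14. interest=⌊137696·162/10000⌋=2230; principal=61133-2230=58903; balance=137696-58903=78793
15. interest=⌊78793·162/10000⌋=1276; principal=61133-1276=59857; balance=78793-59857=18936
16. interest=⌊18936·162/10000⌋=306; principal=min(61133-306,18936)=18936; balance=18936-18936=0

1 13335 47798 775403
2 12561 48572 726831
3 11774 49359 677472
4 10975 50158 627314
5 10162 50971 576343
6 9336 51797 524546
7 8497 52636 471910
8 7644 53489 418421
9 6778 54355 364066
10 5897 55236 308830
11 5003 56130 252700
12 4093 57040 195660
13 3169 57964 137696
14 2230 58903 78793
15 1276 59857 18936
16 306 18936 0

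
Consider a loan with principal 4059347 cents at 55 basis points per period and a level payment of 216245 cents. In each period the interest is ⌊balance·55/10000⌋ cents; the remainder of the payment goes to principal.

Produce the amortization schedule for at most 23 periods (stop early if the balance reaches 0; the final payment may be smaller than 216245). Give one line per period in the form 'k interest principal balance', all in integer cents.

1. interest=⌊4059347·55/10000⌋=22326; principal=216245-22326=193919; balance=4059347-193919=3865428
2. interest=⌊3865428·55/10000⌋=21259; principal=216245-21259=194986; balance=3865428-194986=3670442
3. interest=⌊3670442·55/10000⌋=20187; principal=216245-20187=196058; balance=3670442-196058=3474384
4. interest=⌊3474384·55/10000⌋=19109; principal=216245-19109=197136; balance=3474384-197136=3277248
5. interest=⌊3277248·55/10000⌋=18024; principal=216245-18024=198221; balance=3277248-198221=3079027
6. interest=⌊3079027·55/10000⌋=16934; principal=216245-16934=199311; balance=3079027-199311=2879716
7. interest=⌊2879716·55/10000⌋=15838; principal=216245-15838=200407; balance=2879716-200407=2679309
8. interest=⌊2679309·55/10000⌋=14736; principal=216245-14736=201509; balance=2679309-201509=2477800
9. interest=⌊2477800·55/10000⌋=13627; principal=216245-13627=202618; balance=2477800-202618=2275182
10. interest=⌊2275182·55/10000⌋=12513; principal=216245-12513=203732; balance=2275182-203732=2071450
11. interest=⌊2071450·55/10000⌋=11392; principal=216245-11392=204853; balance=2071450-204853=1866597
12. interest=⌊1866597·55/10000⌋=10266; principal=216245-10266=205979; balance=1866597-205979=1660618
13. interest=⌊1660618·55/10000⌋=9133; principal=216245-9133=207112; balance=1660618-207112=1453506
14. interest=⌊1453506·55/10000⌋=7994; principal=216245-7994=208251; balance=1453506-208251=1245255
15. interest=⌊1245255·55/10000⌋=6848; principal=216245-6848=209397; balance=1245255-209397=1035858
16. interest=⌊1035858·55/10000⌋=5697; principal=216245-5697=210548; balance=1035858-210548=825310
17. interest=⌊825310·55/10000⌋=4539; principal=216245-4539=211706; balance=825310-211706=613604
18. interest=⌊613604·55/10000⌋=3374; principal=216245-3374=212871; balance=613604-212871=400733
19. interest=⌊400733·55/10000⌋=2204; principal=216245-2204=214041; balance=400733-214041=186692
20. interest=⌊186692·55/10000⌋=1026; principal=min(216245-1026,186692)=186692; balance=186692-186692=0

1 22326 193919 3865428
2 21259 194986 3670442
3 20187 196058 3474384
4 19109 197136 3277248
5 18024 198221 3079027
6 16934 199311 2879716
7 15838 200407 2679309
8 14736 201509 2477800
9 13627 202618 2275182
10 12513 203732 2071450
11 11392 204853 1866597
12 10266 205979 1660618
13 9133 207112 1453506
14 7994 208251 1245255
15 6848 209397 1035858
16 5697 210548 825310
17 4539 211706 613604
18 3374 212871 400733
19 2204 214041 186692
20 1026 186692 0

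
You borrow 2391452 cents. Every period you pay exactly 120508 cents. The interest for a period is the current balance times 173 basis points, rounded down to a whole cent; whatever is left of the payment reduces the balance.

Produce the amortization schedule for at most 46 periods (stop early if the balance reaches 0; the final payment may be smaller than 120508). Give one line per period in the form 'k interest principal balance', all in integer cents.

1 41372 79136 2312316
2 40003 80505 2231811
3 38610 81898 2149913
4 37193 83315 2066598
5 35752 84756 1981842
6 34285 86223 1895619
7 32794 87714 1807905
8 31276 89232 1718673
9 29733 90775 1627898
10 28162 92346 1535552
11 26565 93943 1441609
12 24939 95569 1346040
13 23286 97222 1248818
14 21604 98904 1149914
15 19893 100615 1049299
16 18152 102356 946943
17 16382 104126 842817
18 14580 105928 736889
19 12748 107760 629129
20 10883 109625 519504
21 8987 111521 407983
22 7058 113450 294533
23 5095 115413 179120
24 3098 117410 61710
25 1067 61710 0

1. interest=⌊2391452·173/10000⌋=41372; principal=120508-41372=79136; balance=2391452-79136=2312316
2. interest=⌊2312316·173/10000⌋=40003; principal=120508-40003=80505; balance=2312316-80505=2231811
3. interest=⌊2231811·173/10000⌋=38610; principal=120508-38610=81898; balance=2231811-81898=2149913
4. interest=⌊2149913·173/10000⌋=37193; principal=120508-37193=83315; balance=2149913-83315=2066598
5. interest=⌊2066598·173/10000⌋=35752; principal=120508-35752=84756; balance=2066598-84756=1981842
6. interest=⌊1981842·173/10000⌋=34285; principal=120508-34285=86223; balance=1981842-86223=1895619
7. interest=⌊1895619·173/10000⌋=32794; principal=120508-32794=87714; balance=1895619-87714=1807905
8. interest=⌊1807905·173/10000⌋=31276; principal=120508-31276=89232; balance=1807905-89232=1718673
9. interest=⌊1718673·173/10000⌋=29733; principal=120508-29733=90775; balance=1718673-90775=1627898
10. interest=⌊1627898·173/10000⌋=28162; principal=120508-28162=92346; balance=1627898-92346=1535552
11. interest=⌊1535552·173/10000⌋=26565; principal=120508-26565=93943; balance=1535552-93943=1441609
12. interest=⌊1441609·173/10000⌋=24939; principal=120508-24939=95569; balance=1441609-95569=1346040
13. interest=⌊1346040·173/10000⌋=23286; principal=120508-23286=97222; balance=1346040-97222=1248818
14. interest=⌊1248818·173/10000⌋=21604; principal=120508-21604=98904; balance=1248818-98904=1149914
15. interest=⌊1149914·173/10000⌋=19893; principal=120508-19893=100615; balance=1149914-100615=1049299
16. interest=⌊1049299·173/10000⌋=18152; principal=120508-18152=102356; balance=1049299-102356=946943
17. interest=⌊946943·173/10000⌋=16382; principal=120508-16382=104126; balance=946943-104126=842817
18. interest=⌊842817·173/10000⌋=14580; principal=120508-14580=105928; balance=842817-105928=736889
19. interest=⌊736889·173/10000⌋=12748; principal=120508-12748=107760; balance=736889-107760=629129
20. interest=⌊629129·173/10000⌋=10883; principal=120508-10883=109625; balance=629129-109625=519504
21. interest=⌊519504·173/10000⌋=8987; principal=120508-8987=111521; balance=519504-111521=407983
22. interest=⌊407983·173/10000⌋=7058; principal=120508-7058=113450; balance=407983-113450=294533
23. interest=⌊294533·173/10000⌋=5095; principal=120508-5095=115413; balance=294533-115413=179120
24. interest=⌊179120·173/10000⌋=3098; principal=120508-3098=117410; balance=179120-117410=61710
25. interest=⌊61710·173/10000⌋=1067; principal=min(120508-1067,61710)=61710; balance=61710-61710=0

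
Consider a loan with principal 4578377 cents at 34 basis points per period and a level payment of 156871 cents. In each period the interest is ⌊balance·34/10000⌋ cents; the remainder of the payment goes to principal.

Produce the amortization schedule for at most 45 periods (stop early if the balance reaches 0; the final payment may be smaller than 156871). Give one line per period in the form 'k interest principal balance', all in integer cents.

1. interest=⌊4578377·34/10000⌋=15566; principal=156871-15566=141305; balance=4578377-141305=4437072
2. interest=⌊4437072·34/10000⌋=15086; principal=156871-15086=141785; balance=4437072-141785=4295287
3. interest=⌊4295287·34/10000⌋=14603; principal=156871-14603=142268; balance=4295287-142268=4153019
4. interest=⌊4153019·34/10000⌋=14120; principal=156871-14120=142751; balance=4153019-142751=4010268
5. interest=⌊4010268·34/10000⌋=13634; principal=156871-13634=143237; balance=4010268-143237=3867031
6. interest=⌊3867031·34/10000⌋=13147; principal=156871-13147=143724; balance=3867031-143724=3723307
7. interest=⌊3723307·34/10000⌋=12659; principal=156871-12659=144212; balance=3723307-144212=3579095
8. interest=⌊3579095·34/10000⌋=12168; principal=156871-12168=144703; balance=3579095-144703=3434392
9. interest=⌊3434392·34/10000⌋=11676; principal=156871-11676=145195; balance=3434392-145195=3289197
10. interest=⌊3289197·34/10000⌋=11183; principal=156871-11183=145688; balance=3289197-145688=3143509
11. interest=⌊3143509·34/10000⌋=10687; principal=156871-10687=146184; balance=3143509-146184=2997325
12. interest=⌊2997325·34/10000⌋=10190; principal=156871-10190=146681; balance=2997325-146681=2850644
13. interest=⌊2850644·34/10000⌋=9692; principal=156871-9692=147179; balance=2850644-147179=2703465
14. interest=⌊2703465·34/10000⌋=9191; principal=156871-9191=147680; balance=2703465-147680=2555785
15. interest=⌊2555785·34/10000⌋=8689; principal=156871-8689=148182; balance=2555785-148182=2407603
16. interest=⌊2407603·34/10000⌋=8185; principal=156871-8185=148686; balance=2407603-148686=2258917
17. interest=⌊2258917·34/10000⌋=7680; principal=156871-7680=149191; balance=2258917-149191=2109726
18. interest=⌊2109726·34/10000⌋=7173; principal=156871-7173=149698; balance=2109726-149698=1960028
19. interest=⌊1960028·34/10000⌋=6664; principal=156871-6664=150207; balance=1960028-150207=1809821
20. interest=⌊1809821·34/10000⌋=6153; principal=156871-6153=150718; balance=1809821-150718=1659103
21. interest=⌊1659103·34/10000⌋=5640; principal=156871-5640=151231; balance=1659103-151231=1507872
22. interest=⌊1507872·34/10000⌋=5126; principal=156871-5126=151745; balance=1507872-151745=1356127
23. interest=⌊1356127·34/10000⌋=4610; principal=156871-4610=152261; balance=1356127-152261=1203866
24. interest=⌊1203866·34/10000⌋=4093; principal=156871-4093=152778; balance=1203866-152778=1051088
25. interest=⌊1051088·34/10000⌋=3573; principal=156871-3573=153298; balance=1051088-153298=897790
26. interest=⌊897790·34/10000⌋=3052; principal=156871-3052=153819; balance=897790-153819=743971
27. interest=⌊743971·34/10000⌋=2529; principal=156871-2529=154342; balance=743971-154342=589629
28. interest=⌊589629·34/10000⌋=2004; principal=156871-2004=154867; balance=589629-154867=434762
29. interest=⌊434762·34/10000⌋=1478; principal=156871-1478=155393; balance=434762-155393=279369
30. interest=⌊279369·34/10000⌋=949; principal=156871-949=155922; balance=279369-155922=123447
31. interest=⌊123447·34/10000⌋=419; principal=min(156871-419,123447)=123447; balance=123447-123447=0

1 15566 141305 4437072
2 15086 141785 4295287
3 14603 142268 4153019
4 14120 142751 4010268
5 13634 143237 3867031
6 13147 143724 3723307
7 12659 144212 3579095
8 12168 144703 3434392
9 11676 145195 3289197
10 11183 145688 3143509
11 10687 146184 2997325
12 10190 146681 2850644
13 9692 147179 2703465
14 9191 147680 2555785
15 8689 148182 2407603
16 8185 148686 2258917
17 7680 149191 2109726
18 7173 149698 1960028
19 6664 150207 1809821
20 6153 150718 1659103
21 5640 151231 1507872
22 5126 151745 1356127
23 4610 152261 1203866
24 4093 152778 1051088
25 3573 153298 897790
26 3052 153819 743971
27 2529 154342 589629
28 2004 154867 434762
29 1478 155393 279369
30 949 155922 123447
31 419 123447 0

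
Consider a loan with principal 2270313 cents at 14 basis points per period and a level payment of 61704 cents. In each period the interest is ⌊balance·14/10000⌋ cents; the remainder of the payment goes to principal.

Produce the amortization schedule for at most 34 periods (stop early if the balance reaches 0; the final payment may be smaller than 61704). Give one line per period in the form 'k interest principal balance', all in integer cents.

1 3178 58526 2211787
2 3096 58608 2153179
3 3014 58690 2094489
4 2932 58772 2035717
5 2850 58854 1976863
6 2767 58937 1917926
7 2685 59019 1858907
8 2602 59102 1799805
9 2519 59185 1740620
10 2436 59268 1681352
11 2353 59351 1622001
12 2270 59434 1562567
13 2187 59517 1503050
14 2104 59600 1443450
15 2020 59684 1383766
16 1937 59767 1323999
17 1853 59851 1264148
18 1769 59935 1204213
19 1685 60019 1144194
20 1601 60103 1084091
21 1517 60187 1023904
22 1433 60271 963633
23 1349 60355 903278
24 1264 60440 842838
25 1179 60525 782313
26 1095 60609 721704
27 1010 60694 661010
28 925 60779 600231
29 840 60864 539367
30 755 60949 478418
31 669 61035 417383
32 584 61120 356263
33 498 61206 295057
34 413 61291 233766

1. interest=⌊2270313·14/10000⌋=3178; principal=61704-3178=58526; balance=2270313-58526=2211787
2. interest=⌊2211787·14/10000⌋=3096; principal=61704-3096=58608; balance=2211787-58608=2153179
3. interest=⌊2153179·14/10000⌋=3014; principal=61704-3014=58690; balance=2153179-58690=2094489
4. interest=⌊2094489·14/10000⌋=2932; principal=61704-2932=58772; balance=2094489-58772=2035717
5. interest=⌊2035717·14/10000⌋=2850; principal=61704-2850=58854; balance=2035717-58854=1976863
6. interest=⌊1976863·14/10000⌋=2767; principal=61704-2767=58937; balance=1976863-58937=1917926
7. interest=⌊1917926·14/10000⌋=2685; principal=61704-2685=59019; balance=1917926-59019=1858907
8. interest=⌊1858907·14/10000⌋=2602; principal=61704-2602=59102; balance=1858907-59102=1799805
9. interest=⌊1799805·14/10000⌋=2519; principal=61704-2519=59185; balance=1799805-59185=1740620
10. interest=⌊1740620·14/10000⌋=2436; principal=61704-2436=59268; balance=1740620-59268=1681352
11. interest=⌊1681352·14/10000⌋=2353; principal=61704-2353=59351; balance=1681352-59351=1622001
12. interest=⌊1622001·14/10000⌋=2270; principal=61704-2270=59434; balance=1622001-59434=1562567
13. interest=⌊1562567·14/10000⌋=2187; principal=61704-2187=59517; balance=1562567-59517=1503050
14. interest=⌊1503050·14/10000⌋=2104; principal=61704-2104=59600; balance=1503050-59600=1443450
15. interest=⌊1443450·14/10000⌋=2020; principal=61704-2020=59684; balance=1443450-59684=1383766
16. interest=⌊1383766·14/10000⌋=1937; principal=61704-1937=59767; balance=1383766-59767=1323999
17. interest=⌊1323999·14/10000⌋=1853; principal=61704-1853=59851; balance=1323999-59851=1264148
18. interest=⌊1264148·14/10000⌋=1769; principal=61704-1769=59935; balance=1264148-59935=1204213
19. interest=⌊1204213·14/10000⌋=1685; principal=61704-1685=60019; balance=1204213-60019=1144194
20. interest=⌊1144194·14/10000⌋=1601; principal=61704-1601=60103; balance=1144194-60103=1084091
21. interest=⌊1084091·14/10000⌋=1517; principal=61704-1517=60187; balance=1084091-60187=1023904
22. interest=⌊1023904·14/10000⌋=1433; principal=61704-1433=60271; balance=1023904-60271=963633
23. interest=⌊963633·14/10000⌋=1349; principal=61704-1349=60355; balance=963633-60355=903278
24. interest=⌊903278·14/10000⌋=1264; principal=61704-1264=60440; balance=903278-60440=842838
25. interest=⌊842838·14/10000⌋=1179; principal=61704-1179=60525; balance=842838-60525=782313
26. interest=⌊782313·14/10000⌋=1095; principal=61704-1095=60609; balance=782313-60609=721704
27. interest=⌊721704·14/10000⌋=1010; principal=61704-1010=60694; balance=721704-60694=661010
28. interest=⌊661010·14/10000⌋=925; principal=61704-925=60779; balance=661010-60779=600231
29. interest=⌊600231·14/10000⌋=840; principal=61704-840=60864; balance=600231-60864=539367
30. interest=⌊539367·14/10000⌋=755; principal=61704-755=60949; balance=539367-60949=478418
31. interest=⌊478418·14/10000⌋=669; principal=61704-669=61035; balance=478418-61035=417383
32. interest=⌊417383·14/10000⌋=584; principal=61704-584=61120; balance=417383-61120=356263
33. interest=⌊356263·14/10000⌋=498; principal=61704-498=61206; balance=356263-61206=295057
34. interest=⌊295057·14/10000⌋=413; principal=61704-413=61291; balance=295057-61291=233766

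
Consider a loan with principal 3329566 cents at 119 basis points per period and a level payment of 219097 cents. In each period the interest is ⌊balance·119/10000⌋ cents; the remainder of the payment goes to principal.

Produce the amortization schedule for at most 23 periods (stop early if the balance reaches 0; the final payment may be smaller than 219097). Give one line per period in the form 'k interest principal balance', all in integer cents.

1 39621 179476 3150090
2 37486 181611 2968479
3 35324 183773 2784706
4 33138 185959 2598747
5 30925 188172 2410575
6 28685 190412 2220163
7 26419 192678 2027485
8 24127 194970 1832515
9 21806 197291 1635224
10 19459 199638 1435586
11 17083 202014 1233572
12 14679 204418 1029154
13 12246 206851 822303
14 9785 209312 612991
15 7294 211803 401188
16 4774 214323 186865
17 2223 186865 0

1. interest=⌊3329566·119/10000⌋=39621; principal=219097-39621=179476; balance=3329566-179476=3150090
2. interest=⌊3150090·119/10000⌋=37486; principal=219097-37486=181611; balance=3150090-181611=2968479
3. interest=⌊2968479·119/10000⌋=35324; principal=219097-35324=183773; balance=2968479-183773=2784706
4. interest=⌊2784706·119/10000⌋=33138; principal=219097-33138=185959; balance=2784706-185959=2598747
5. interest=⌊2598747·119/10000⌋=30925; principal=219097-30925=188172; balance=2598747-188172=2410575
6. interest=⌊2410575·119/10000⌋=28685; principal=219097-28685=190412; balance=2410575-190412=2220163
7. interest=⌊2220163·119/10000⌋=26419; principal=219097-26419=192678; balance=2220163-192678=2027485
8. interest=⌊2027485·119/10000⌋=24127; principal=219097-24127=194970; balance=2027485-194970=1832515
9. interest=⌊1832515·119/10000⌋=21806; principal=219097-21806=197291; balance=1832515-197291=1635224
10. interest=⌊1635224·119/10000⌋=19459; principal=219097-19459=199638; balance=1635224-199638=1435586
11. interest=⌊1435586·119/10000⌋=17083; principal=219097-17083=202014; balance=1435586-202014=1233572
12. interest=⌊1233572·119/10000⌋=14679; principal=219097-14679=204418; balance=1233572-204418=1029154
13. interest=⌊1029154·119/10000⌋=12246; principal=219097-12246=206851; balance=1029154-206851=822303
14. interest=⌊822303·119/10000⌋=9785; principal=219097-9785=209312; balance=822303-209312=612991
15. interest=⌊612991·119/10000⌋=7294; principal=219097-7294=211803; balance=612991-211803=401188
16. interest=⌊401188·119/10000⌋=4774; principal=219097-4774=214323; balance=401188-214323=186865
17. interest=⌊186865·119/10000⌋=2223; principal=min(219097-2223,186865)=186865; balance=186865-186865=0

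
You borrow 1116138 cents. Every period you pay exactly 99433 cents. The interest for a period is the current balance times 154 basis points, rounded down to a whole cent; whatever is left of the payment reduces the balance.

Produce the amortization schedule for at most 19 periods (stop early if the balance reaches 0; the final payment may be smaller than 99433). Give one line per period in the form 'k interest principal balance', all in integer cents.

1 17188 82245 1033893
2 15921 83512 950381
3 14635 84798 865583
4 13329 86104 779479
5 12003 87430 692049
6 10657 88776 603273
7 9290 90143 513130
8 7902 91531 421599
9 6492 92941 328658
10 5061 94372 234286
11 3608 95825 138461
12 2132 97301 41160
13 633 41160 0

1. interest=⌊1116138·154/10000⌋=17188; principal=99433-17188=82245; balance=1116138-82245=1033893
2. interest=⌊1033893·154/10000⌋=15921; principal=99433-15921=83512; balance=1033893-83512=950381
3. interest=⌊950381·154/10000⌋=14635; principal=99433-14635=84798; balance=950381-84798=865583
4. interest=⌊865583·154/10000⌋=13329; principal=99433-13329=86104; balance=865583-86104=779479
5. interest=⌊779479·154/10000⌋=12003; principal=99433-12003=87430; balance=779479-87430=692049
6. interest=⌊692049·154/10000⌋=10657; principal=99433-10657=88776; balance=692049-88776=603273
7. interest=⌊603273·154/10000⌋=9290; principal=99433-9290=90143; balance=603273-90143=513130
8. interest=⌊513130·154/10000⌋=7902; principal=99433-7902=91531; balance=513130-91531=421599
9. interest=⌊421599·154/10000⌋=6492; principal=99433-6492=92941; balance=421599-92941=328658
10. interest=⌊328658·154/10000⌋=5061; principal=99433-5061=94372; balance=328658-94372=234286
11. interest=⌊234286·154/10000⌋=3608; principal=99433-3608=95825; balance=234286-95825=138461
12. interest=⌊138461·154/10000⌋=2132; principal=99433-2132=97301; balance=138461-97301=41160
13. interest=⌊41160·154/10000⌋=633; principal=min(99433-633,41160)=41160; balance=41160-41160=0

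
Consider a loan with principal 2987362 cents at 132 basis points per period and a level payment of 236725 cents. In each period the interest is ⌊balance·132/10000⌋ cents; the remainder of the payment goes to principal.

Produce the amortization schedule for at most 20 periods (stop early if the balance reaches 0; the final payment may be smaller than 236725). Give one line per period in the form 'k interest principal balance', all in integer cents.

1 39433 197292 2790070
2 36828 199897 2590173
3 34190 202535 2387638
4 31516 205209 2182429
5 28808 207917 1974512
6 26063 210662 1763850
7 23282 213443 1550407
8 20465 216260 1334147
9 17610 219115 1115032
10 14718 222007 893025
11 11787 224938 668087
12 8818 227907 440180
13 5810 230915 209265
14 2762 209265 0

1. interest=⌊2987362·132/10000⌋=39433; principal=236725-39433=197292; balance=2987362-197292=2790070
2. interest=⌊2790070·132/10000⌋=36828; principal=236725-36828=199897; balance=2790070-199897=2590173
3. interest=⌊2590173·132/10000⌋=34190; principal=236725-34190=202535; balance=2590173-202535=2387638
4. interest=⌊2387638·132/10000⌋=31516; principal=236725-31516=205209; balance=2387638-205209=2182429
5. interest=⌊2182429·132/10000⌋=28808; principal=236725-28808=207917; balance=2182429-207917=1974512
6. interest=⌊1974512·132/10000⌋=26063; principal=236725-26063=210662; balance=1974512-210662=1763850
7. interest=⌊1763850·132/10000⌋=23282; principal=236725-23282=213443; balance=1763850-213443=1550407
8. interest=⌊1550407·132/10000⌋=20465; principal=236725-20465=216260; balance=1550407-216260=1334147
9. interest=⌊1334147·132/10000⌋=17610; principal=236725-17610=219115; balance=1334147-219115=1115032
10. interest=⌊1115032·132/10000⌋=14718; principal=236725-14718=222007; balance=1115032-222007=893025
11. interest=⌊893025·132/10000⌋=11787; principal=236725-11787=224938; balance=893025-224938=668087
12. interest=⌊668087·132/10000⌋=8818; principal=236725-8818=227907; balance=668087-227907=440180
13. interest=⌊440180·132/10000⌋=5810; principal=236725-5810=230915; balance=440180-230915=209265
14. interest=⌊209265·132/10000⌋=2762; principal=min(236725-2762,209265)=209265; balance=209265-209265=0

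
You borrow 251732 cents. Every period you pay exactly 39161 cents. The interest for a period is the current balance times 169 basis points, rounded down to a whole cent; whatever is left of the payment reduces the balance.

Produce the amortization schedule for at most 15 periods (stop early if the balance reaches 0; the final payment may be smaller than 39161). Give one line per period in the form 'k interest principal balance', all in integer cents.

1 4254 34907 216825
2 3664 35497 181328
3 3064 36097 145231
4 2454 36707 108524
5 1834 37327 71197
6 1203 37958 33239
7 561 33239 0

1. interest=⌊251732·169/10000⌋=4254; principal=39161-4254=34907; balance=251732-34907=216825
2. interest=⌊216825·169/10000⌋=3664; principal=39161-3664=35497; balance=216825-35497=181328
3. interest=⌊181328·169/10000⌋=3064; principal=39161-3064=36097; balance=181328-36097=145231
4. interest=⌊145231·169/10000⌋=2454; principal=39161-2454=36707; balance=145231-36707=108524
5. interest=⌊108524·169/10000⌋=1834; principal=39161-1834=37327; balance=108524-37327=71197
6. interest=⌊71197·169/10000⌋=1203; principal=39161-1203=37958; balance=71197-37958=33239
7. interest=⌊33239·169/10000⌋=561; principal=min(39161-561,33239)=33239; balance=33239-33239=0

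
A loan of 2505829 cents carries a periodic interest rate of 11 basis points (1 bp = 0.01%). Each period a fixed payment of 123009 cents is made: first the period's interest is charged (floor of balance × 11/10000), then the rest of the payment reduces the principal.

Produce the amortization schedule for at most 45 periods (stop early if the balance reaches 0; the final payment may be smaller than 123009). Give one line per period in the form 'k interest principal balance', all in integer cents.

1. interest=⌊2505829·11/10000⌋=2756; principal=123009-2756=120253; balance=2505829-120253=2385576
2. interest=⌊2385576·11/10000⌋=2624; principal=123009-2624=120385; balance=2385576-120385=2265191
3. interest=⌊2265191·11/10000⌋=2491; principal=123009-2491=120518; balance=2265191-120518=2144673
4. interest=⌊2144673·11/10000⌋=2359; principal=123009-2359=120650; balance=2144673-120650=2024023
5. interest=⌊2024023·11/10000⌋=2226; principal=123009-2226=120783; balance=2024023-120783=1903240
6. interest=⌊1903240·11/10000⌋=2093; principal=123009-2093=120916; balance=1903240-120916=1782324
7. interest=⌊1782324·11/10000⌋=1960; principal=123009-1960=121049; balance=1782324-121049=1661275
8. interest=⌊1661275·11/10000⌋=1827; principal=123009-1827=121182; balance=1661275-121182=1540093
9. interest=⌊1540093·11/10000⌋=1694; principal=123009-1694=121315; balance=1540093-121315=1418778
10. interest=⌊1418778·11/10000⌋=1560; principal=123009-1560=121449; balance=1418778-121449=1297329
11. interest=⌊1297329·11/10000⌋=1427; principal=123009-1427=121582; balance=1297329-121582=1175747
12. interest=⌊1175747·11/10000⌋=1293; principal=123009-1293=121716; balance=1175747-121716=1054031
13. interest=⌊1054031·11/10000⌋=1159; principal=123009-1159=121850; balance=1054031-121850=932181
14. interest=⌊932181·11/10000⌋=1025; principal=123009-1025=121984; balance=932181-121984=810197
15. interest=⌊810197·11/10000⌋=891; principal=123009-891=122118; balance=810197-122118=688079
16. interest=⌊688079·11/10000⌋=756; principal=123009-756=122253; balance=688079-122253=565826
17. interest=⌊565826·11/10000⌋=622; principal=123009-622=122387; balance=565826-122387=443439
18. interest=⌊443439·11/10000⌋=487; principal=123009-487=122522; balance=443439-122522=320917
19. interest=⌊320917·11/10000⌋=353; principal=123009-353=122656; balance=320917-122656=198261
20. interest=⌊198261·11/10000⌋=218; principal=123009-218=122791; balance=198261-122791=75470
21. interest=⌊75470·11/10000⌋=83; principal=min(123009-83,75470)=75470; balance=75470-75470=0

1 2756 120253 2385576
2 2624 120385 2265191
3 2491 120518 2144673
4 2359 120650 2024023
5 2226 120783 1903240
6 2093 120916 1782324
7 1960 121049 1661275
8 1827 121182 1540093
9 1694 121315 1418778
10 1560 121449 1297329
11 1427 121582 1175747
12 1293 121716 1054031
13 1159 121850 932181
14 1025 121984 810197
15 891 122118 688079
16 756 122253 565826
17 622 122387 443439
18 487 122522 320917
19 353 122656 198261
20 218 122791 75470
21 83 75470 0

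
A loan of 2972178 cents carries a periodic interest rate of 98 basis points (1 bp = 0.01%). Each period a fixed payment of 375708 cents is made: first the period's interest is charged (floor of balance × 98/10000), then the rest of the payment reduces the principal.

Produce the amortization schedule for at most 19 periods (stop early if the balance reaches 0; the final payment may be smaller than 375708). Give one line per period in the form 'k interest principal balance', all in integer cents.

1. interest=⌊2972178·98/10000⌋=29127; principal=375708-29127=346581; balance=2972178-346581=2625597
2. interest=⌊2625597·98/10000⌋=25730; principal=375708-25730=349978; balance=2625597-349978=2275619
3. interest=⌊2275619·98/10000⌋=22301; principal=375708-22301=353407; balance=2275619-353407=1922212
4. interest=⌊1922212·98/10000⌋=18837; principal=375708-18837=356871; balance=1922212-356871=1565341
5. interest=⌊1565341·98/10000⌋=15340; principal=375708-15340=360368; balance=1565341-360368=1204973
6. interest=⌊1204973·98/10000⌋=11808; principal=375708-11808=363900; balance=1204973-363900=841073
7. interest=⌊841073·98/10000⌋=8242; principal=375708-8242=367466; balance=841073-367466=473607
8. interest=⌊473607·98/10000⌋=4641; principal=375708-4641=371067; balance=473607-371067=102540
9. interest=⌊102540·98/10000⌋=1004; principal=min(375708-1004,102540)=102540; balance=102540-102540=0

1 29127 346581 2625597
2 25730 349978 2275619
3 22301 353407 1922212
4 18837 356871 1565341
5 15340 360368 1204973
6 11808 363900 841073
7 8242 367466 473607
8 4641 371067 102540
9 1004 102540 0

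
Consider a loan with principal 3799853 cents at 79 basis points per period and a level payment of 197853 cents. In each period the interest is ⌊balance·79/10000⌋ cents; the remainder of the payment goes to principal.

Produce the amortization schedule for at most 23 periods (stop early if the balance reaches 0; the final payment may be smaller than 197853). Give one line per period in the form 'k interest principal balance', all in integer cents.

1 30018 167835 3632018
2 28692 169161 3462857
3 27356 170497 3292360
4 26009 171844 3120516
5 24652 173201 2947315
6 23283 174570 2772745
7 21904 175949 2596796
8 20514 177339 2419457
9 19113 178740 2240717
10 17701 180152 2060565
11 16278 181575 1878990
12 14844 183009 1695981
13 13398 184455 1511526
14 11941 185912 1325614
15 10472 187381 1138233
16 8992 188861 949372
17 7500 190353 759019
18 5996 191857 567162
19 4480 193373 373789
20 2952 194901 178888
21 1413 178888 0

1. interest=⌊3799853·79/10000⌋=30018; principal=197853-30018=167835; balance=3799853-167835=3632018
2. interest=⌊3632018·79/10000⌋=28692; principal=197853-28692=169161; balance=3632018-169161=3462857
3. interest=⌊3462857·79/10000⌋=27356; principal=197853-27356=170497; balance=3462857-170497=3292360
4. interest=⌊3292360·79/10000⌋=26009; principal=197853-26009=171844; balance=3292360-171844=3120516
5. interest=⌊3120516·79/10000⌋=24652; principal=197853-24652=173201; balance=3120516-173201=2947315
6. interest=⌊2947315·79/10000⌋=23283; principal=197853-23283=174570; balance=2947315-174570=2772745
7. interest=⌊2772745·79/10000⌋=21904; principal=197853-21904=175949; balance=2772745-175949=2596796
8. interest=⌊2596796·79/10000⌋=20514; principal=197853-20514=177339; balance=2596796-177339=2419457
9. interest=⌊2419457·79/10000⌋=19113; principal=197853-19113=178740; balance=2419457-178740=2240717
10. interest=⌊2240717·79/10000⌋=17701; principal=197853-17701=180152; balance=2240717-180152=2060565
11. interest=⌊2060565·79/10000⌋=16278; principal=197853-16278=181575; balance=2060565-181575=1878990
12. interest=⌊1878990·79/10000⌋=14844; principal=197853-14844=183009; balance=1878990-183009=1695981
13. interest=⌊1695981·79/10000⌋=13398; principal=197853-13398=184455; balance=1695981-184455=1511526
14. interest=⌊1511526·79/10000⌋=11941; principal=197853-11941=185912; balance=1511526-185912=1325614
15. interest=⌊1325614·79/10000⌋=10472; principal=197853-10472=187381; balance=1325614-187381=1138233
16. interest=⌊1138233·79/10000⌋=8992; principal=197853-8992=188861; balance=1138233-188861=949372
17. interest=⌊949372·79/10000⌋=7500; principal=197853-7500=190353; balance=949372-190353=759019
18. interest=⌊759019·79/10000⌋=5996; principal=197853-5996=191857; balance=759019-191857=567162
19. interest=⌊567162·79/10000⌋=4480; principal=197853-4480=193373; balance=567162-193373=373789
20. interest=⌊373789·79/10000⌋=2952; principal=197853-2952=194901; balance=373789-194901=178888
21. interest=⌊178888·79/10000⌋=1413; principal=min(197853-1413,178888)=178888; balance=178888-178888=0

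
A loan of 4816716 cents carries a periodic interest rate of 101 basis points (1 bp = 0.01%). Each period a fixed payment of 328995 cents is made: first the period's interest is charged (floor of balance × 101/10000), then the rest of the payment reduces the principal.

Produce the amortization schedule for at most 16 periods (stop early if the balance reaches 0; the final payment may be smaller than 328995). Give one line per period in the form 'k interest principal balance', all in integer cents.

1. interest=⌊4816716·101/10000⌋=48648; principal=328995-48648=280347; balance=4816716-280347=4536369
2. interest=⌊4536369·101/10000⌋=45817; principal=328995-45817=283178; balance=4536369-283178=4253191
3. interest=⌊4253191·101/10000⌋=42957; principal=328995-42957=286038; balance=4253191-286038=3967153
4. interest=⌊3967153·101/10000⌋=40068; principal=328995-40068=288927; balance=3967153-288927=3678226
5. interest=⌊3678226·101/10000⌋=37150; principal=328995-37150=291845; balance=3678226-291845=3386381
6. interest=⌊3386381·101/10000⌋=34202; principal=328995-34202=294793; balance=3386381-294793=3091588
7. interest=⌊3091588·101/10000⌋=31225; principal=328995-31225=297770; balance=3091588-297770=2793818
8. interest=⌊2793818·101/10000⌋=28217; principal=328995-28217=300778; balance=2793818-300778=2493040
9. interest=⌊2493040·101/10000⌋=25179; principal=328995-25179=303816; balance=2493040-303816=2189224
10. interest=⌊2189224·101/10000⌋=22111; principal=328995-22111=306884; balance=2189224-306884=1882340
11. interest=⌊1882340·101/10000⌋=19011; principal=328995-19011=309984; balance=1882340-309984=1572356
12. interest=⌊1572356·101/10000⌋=15880; principal=328995-15880=313115; balance=1572356-313115=1259241
13. interest=⌊1259241·101/10000⌋=12718; principal=328995-12718=316277; balance=1259241-316277=942964
14. interest=⌊942964·101/10000⌋=9523; principal=328995-9523=319472; balance=942964-319472=623492
15. interest=⌊623492·101/10000⌋=6297; principal=328995-6297=322698; balance=623492-322698=300794
16. interest=⌊300794·101/10000⌋=3038; principal=min(328995-3038,300794)=300794; balance=300794-300794=0

1 48648 280347 4536369
2 45817 283178 4253191
3 42957 286038 3967153
4 40068 288927 3678226
5 37150 291845 3386381
6 34202 294793 3091588
7 31225 297770 2793818
8 28217 300778 2493040
9 25179 303816 2189224
10 22111 306884 1882340
11 19011 309984 1572356
12 15880 313115 1259241
13 12718 316277 942964
14 9523 319472 623492
15 6297 322698 300794
16 3038 300794 0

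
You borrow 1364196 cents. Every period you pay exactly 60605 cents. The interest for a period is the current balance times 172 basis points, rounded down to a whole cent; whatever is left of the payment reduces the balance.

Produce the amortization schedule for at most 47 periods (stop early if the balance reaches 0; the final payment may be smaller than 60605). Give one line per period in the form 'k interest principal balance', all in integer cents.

1. interest=⌊1364196·172/10000⌋=23464; principal=60605-23464=37141; balance=1364196-37141=1327055
2. interest=⌊1327055·172/10000⌋=22825; principal=60605-22825=37780; balance=1327055-37780=1289275
3. interest=⌊1289275·172/10000⌋=22175; principal=60605-22175=38430; balance=1289275-38430=1250845
4. interest=⌊1250845·172/10000⌋=21514; principal=60605-21514=39091; balance=1250845-39091=1211754
5. interest=⌊1211754·172/10000⌋=20842; principal=60605-20842=39763; balance=1211754-39763=1171991
6. interest=⌊1171991·172/10000⌋=20158; principal=60605-20158=40447; balance=1171991-40447=1131544
7. interest=⌊1131544·172/10000⌋=19462; principal=60605-19462=41143; balance=1131544-41143=1090401
8. interest=⌊1090401·172/10000⌋=18754; principal=60605-18754=41851; balance=1090401-41851=1048550
9. interest=⌊1048550·172/10000⌋=18035; principal=60605-18035=42570; balance=1048550-42570=1005980
10. interest=⌊1005980·172/10000⌋=17302; principal=60605-17302=43303; balance=1005980-43303=962677
11. interest=⌊962677·172/10000⌋=16558; principal=60605-16558=44047; balance=962677-44047=918630
12. interest=⌊918630·172/10000⌋=15800; principal=60605-15800=44805; balance=918630-44805=873825
13. interest=⌊873825·172/10000⌋=15029; principal=60605-15029=45576; balance=873825-45576=828249
14. interest=⌊828249·172/10000⌋=14245; principal=60605-14245=46360; balance=828249-46360=781889
15. interest=⌊781889·172/10000⌋=13448; principal=60605-13448=47157; balance=781889-47157=734732
16. interest=⌊734732·172/10000⌋=12637; principal=60605-12637=47968; balance=734732-47968=686764
17. interest=⌊686764·172/10000⌋=11812; principal=60605-11812=48793; balance=686764-48793=637971
18. interest=⌊637971·172/10000⌋=10973; principal=60605-10973=49632; balance=637971-49632=588339
19. interest=⌊588339·172/10000⌋=10119; principal=60605-10119=50486; balance=588339-50486=537853
20. interest=⌊537853·172/10000⌋=9251; principal=60605-9251=51354; balance=537853-51354=486499
21. interest=⌊486499·172/10000⌋=8367; principal=60605-8367=52238; balance=486499-52238=434261
22. interest=⌊434261·172/10000⌋=7469; principal=60605-7469=53136; balance=434261-53136=381125
23. interest=⌊381125·172/10000⌋=6555; principal=60605-6555=54050; balance=381125-54050=327075
24. interest=⌊327075·172/10000⌋=5625; principal=60605-5625=54980; balance=327075-54980=272095
25. interest=⌊272095·172/10000⌋=4680; principal=60605-4680=55925; balance=272095-55925=216170
26. interest=⌊216170·172/10000⌋=3718; principal=60605-3718=56887; balance=216170-56887=159283
27. interest=⌊159283·172/10000⌋=2739; principal=60605-2739=57866; balance=159283-57866=101417
28. interest=⌊101417·172/10000⌋=1744; principal=60605-1744=58861; balance=101417-58861=42556
29. interest=⌊42556·172/10000⌋=731; principal=min(60605-731,42556)=42556; balance=42556-42556=0

1 23464 37141 1327055
2 22825 37780 1289275
3 22175 38430 1250845
4 21514 39091 1211754
5 20842 39763 1171991
6 20158 40447 1131544
7 19462 41143 1090401
8 18754 41851 1048550
9 18035 42570 1005980
10 17302 43303 962677
11 16558 44047 918630
12 15800 44805 873825
13 15029 45576 828249
14 14245 46360 781889
15 13448 47157 734732
16 12637 47968 686764
17 11812 48793 637971
18 10973 49632 588339
19 10119 50486 537853
20 9251 51354 486499
21 8367 52238 434261
22 7469 53136 381125
23 6555 54050 327075
24 5625 54980 272095
25 4680 55925 216170
26 3718 56887 159283
27 2739 57866 101417
28 1744 58861 42556
29 731 42556 0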